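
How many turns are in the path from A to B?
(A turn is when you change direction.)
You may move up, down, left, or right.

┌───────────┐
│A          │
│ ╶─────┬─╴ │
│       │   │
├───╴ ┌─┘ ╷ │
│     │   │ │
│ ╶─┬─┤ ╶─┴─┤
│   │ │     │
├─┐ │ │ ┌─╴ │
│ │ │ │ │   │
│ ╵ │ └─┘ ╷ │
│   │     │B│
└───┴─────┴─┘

Directions: right, right, right, right, right, down, left, down, left, down, right, right, down, down
Number of turns: 7

Solution:

┌───────────┐
│A → → → → ↓│
│ ╶─────┬─╴ │
│       │↓ ↲│
├───╴ ┌─┘ ╷ │
│     │↓ ↲│ │
│ ╶─┬─┤ ╶─┴─┤
│   │ │↳ → ↓│
├─┐ │ │ ┌─╴ │
│ │ │ │ │  ↓│
│ ╵ │ └─┘ ╷ │
│   │     │B│
└───┴─────┴─┘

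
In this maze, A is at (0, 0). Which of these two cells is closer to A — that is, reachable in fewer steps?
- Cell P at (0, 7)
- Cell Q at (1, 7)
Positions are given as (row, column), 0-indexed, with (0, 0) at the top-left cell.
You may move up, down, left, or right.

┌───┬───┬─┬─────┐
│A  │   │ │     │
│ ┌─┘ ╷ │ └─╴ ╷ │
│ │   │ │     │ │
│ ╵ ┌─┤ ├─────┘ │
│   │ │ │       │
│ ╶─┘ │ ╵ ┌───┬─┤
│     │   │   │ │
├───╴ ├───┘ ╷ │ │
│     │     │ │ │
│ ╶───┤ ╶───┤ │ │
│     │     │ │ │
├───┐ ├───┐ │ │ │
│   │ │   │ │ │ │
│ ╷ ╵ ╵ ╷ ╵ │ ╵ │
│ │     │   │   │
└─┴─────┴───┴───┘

Shortest path A → P at (0, 7): 17 steps
Shortest path A → Q at (1, 7): 16 steps

Q is closer (16 steps vs 17 steps).

Path to P:

┌───┬───┬─┬─────┐
│A  │↱ ↓│ │    P│
│ ┌─┘ ╷ │ └─╴ ╷ │
│↓│↱ ↑│↓│     │↑│
│ ╵ ┌─┤ ├─────┘ │
│↳ ↑│ │↓│↱ → → ↑│
│ ╶─┘ │ ╵ ┌───┬─┤
│     │↳ ↑│   │ │
├───╴ ├───┘ ╷ │ │
│     │     │ │ │
│ ╶───┤ ╶───┤ │ │
│     │     │ │ │
├───┐ ├───┐ │ │ │
│   │ │   │ │ │ │
│ ╷ ╵ ╵ ╷ ╵ │ ╵ │
│ │     │   │   │
└─┴─────┴───┴───┘

Path to Q:

┌───┬───┬─┬─────┐
│A  │↱ ↓│ │     │
│ ┌─┘ ╷ │ └─╴ ╷ │
│↓│↱ ↑│↓│     │Q│
│ ╵ ┌─┤ ├─────┘ │
│↳ ↑│ │↓│↱ → → ↑│
│ ╶─┘ │ ╵ ┌───┬─┤
│     │↳ ↑│   │ │
├───╴ ├───┘ ╷ │ │
│     │     │ │ │
│ ╶───┤ ╶───┤ │ │
│     │     │ │ │
├───┐ ├───┐ │ │ │
│   │ │   │ │ │ │
│ ╷ ╵ ╵ ╷ ╵ │ ╵ │
│ │     │   │   │
└─┴─────┴───┴───┘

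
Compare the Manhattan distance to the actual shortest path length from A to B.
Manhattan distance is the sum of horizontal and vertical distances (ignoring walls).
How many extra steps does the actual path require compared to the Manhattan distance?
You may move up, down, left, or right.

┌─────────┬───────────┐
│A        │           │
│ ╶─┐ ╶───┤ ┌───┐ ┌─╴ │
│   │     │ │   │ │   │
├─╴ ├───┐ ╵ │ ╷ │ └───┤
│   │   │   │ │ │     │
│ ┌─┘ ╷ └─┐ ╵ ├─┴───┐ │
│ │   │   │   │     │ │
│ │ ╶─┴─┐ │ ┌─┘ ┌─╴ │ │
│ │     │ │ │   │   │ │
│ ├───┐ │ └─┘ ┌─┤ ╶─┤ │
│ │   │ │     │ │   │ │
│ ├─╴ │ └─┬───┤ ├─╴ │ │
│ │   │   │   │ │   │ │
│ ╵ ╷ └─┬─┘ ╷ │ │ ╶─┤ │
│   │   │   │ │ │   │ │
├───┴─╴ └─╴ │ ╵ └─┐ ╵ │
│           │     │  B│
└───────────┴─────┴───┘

Manhattan distance: |8 - 0| + |10 - 0| = 18
Actual path length: 22
Extra steps: 22 - 18 = 4

Solution:

┌─────────┬───────────┐
│A → ↓    │↱ → → ↓    │
│ ╶─┐ ╶───┤ ┌───┐ ┌─╴ │
│   │↳ → ↓│↑│   │↓│   │
├─╴ ├───┐ ╵ │ ╷ │ └───┤
│   │   │↳ ↑│ │ │↳ → ↓│
│ ┌─┘ ╷ └─┐ ╵ ├─┴───┐ │
│ │   │   │   │     │↓│
│ │ ╶─┴─┐ │ ┌─┘ ┌─╴ │ │
│ │     │ │ │   │   │↓│
│ ├───┐ │ └─┘ ┌─┤ ╶─┤ │
│ │   │ │     │ │   │↓│
│ ├─╴ │ └─┬───┤ ├─╴ │ │
│ │   │   │   │ │   │↓│
│ ╵ ╷ └─┬─┘ ╷ │ │ ╶─┤ │
│   │   │   │ │ │   │↓│
├───┴─╴ └─╴ │ ╵ └─┐ ╵ │
│           │     │  B│
└───────────┴─────┴───┘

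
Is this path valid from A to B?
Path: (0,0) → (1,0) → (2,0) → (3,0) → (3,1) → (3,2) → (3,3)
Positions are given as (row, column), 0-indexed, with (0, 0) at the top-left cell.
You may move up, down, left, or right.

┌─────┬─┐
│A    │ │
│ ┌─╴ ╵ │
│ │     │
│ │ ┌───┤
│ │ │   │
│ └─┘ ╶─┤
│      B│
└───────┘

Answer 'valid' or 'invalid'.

Checking path validity:
Result: All consecutive moves are passable.

valid

Correct solution:

┌─────┬─┐
│A    │ │
│ ┌─╴ ╵ │
│↓│     │
│ │ ┌───┤
│↓│ │   │
│ └─┘ ╶─┤
│↳ → → B│
└───────┘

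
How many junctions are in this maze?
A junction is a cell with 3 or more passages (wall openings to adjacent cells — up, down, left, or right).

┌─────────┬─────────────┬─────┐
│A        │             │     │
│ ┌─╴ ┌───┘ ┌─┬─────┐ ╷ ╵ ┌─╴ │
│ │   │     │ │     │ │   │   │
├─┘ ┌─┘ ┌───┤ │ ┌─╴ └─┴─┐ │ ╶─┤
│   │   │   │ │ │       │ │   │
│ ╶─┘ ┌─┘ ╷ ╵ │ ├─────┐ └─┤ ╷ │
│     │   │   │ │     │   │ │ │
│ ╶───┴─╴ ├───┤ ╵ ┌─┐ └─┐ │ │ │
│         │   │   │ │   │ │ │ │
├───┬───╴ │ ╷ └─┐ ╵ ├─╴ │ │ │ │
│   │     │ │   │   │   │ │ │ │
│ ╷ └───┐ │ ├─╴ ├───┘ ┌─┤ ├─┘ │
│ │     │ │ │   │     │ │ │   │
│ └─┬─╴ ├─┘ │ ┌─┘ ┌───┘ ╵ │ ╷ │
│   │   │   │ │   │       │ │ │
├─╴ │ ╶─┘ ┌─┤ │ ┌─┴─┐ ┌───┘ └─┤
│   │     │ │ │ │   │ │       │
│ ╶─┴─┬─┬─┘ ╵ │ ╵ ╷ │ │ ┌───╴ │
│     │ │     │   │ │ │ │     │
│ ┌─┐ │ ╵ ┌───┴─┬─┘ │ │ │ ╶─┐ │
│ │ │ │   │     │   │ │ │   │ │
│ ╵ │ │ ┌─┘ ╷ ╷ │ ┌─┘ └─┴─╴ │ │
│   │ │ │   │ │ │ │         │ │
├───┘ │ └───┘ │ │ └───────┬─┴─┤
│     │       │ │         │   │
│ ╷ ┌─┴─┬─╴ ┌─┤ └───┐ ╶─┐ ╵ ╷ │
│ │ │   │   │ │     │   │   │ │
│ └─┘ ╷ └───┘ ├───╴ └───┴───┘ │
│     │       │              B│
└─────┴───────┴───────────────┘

Checking each cell for number of passages:

Junctions found (3+ passages):
  (0, 2): 3 passages
  (0, 10): 3 passages
  (1, 12): 3 passages
  (2, 9): 3 passages
  (2, 13): 3 passages
  (3, 0): 3 passages
  (3, 4): 3 passages
  (4, 4): 3 passages
  (4, 8): 3 passages
  (5, 4): 3 passages
  (6, 14): 3 passages
  (7, 10): 3 passages
  (7, 11): 3 passages
  (8, 13): 3 passages
  (9, 0): 3 passages
  (9, 5): 3 passages
  (9, 14): 3 passages
  (10, 3): 3 passages
  (10, 6): 3 passages
  (11, 10): 3 passages
  (12, 1): 3 passages
  (12, 5): 3 passages
  (12, 10): 3 passages
  (14, 9): 3 passages
Total junctions: 24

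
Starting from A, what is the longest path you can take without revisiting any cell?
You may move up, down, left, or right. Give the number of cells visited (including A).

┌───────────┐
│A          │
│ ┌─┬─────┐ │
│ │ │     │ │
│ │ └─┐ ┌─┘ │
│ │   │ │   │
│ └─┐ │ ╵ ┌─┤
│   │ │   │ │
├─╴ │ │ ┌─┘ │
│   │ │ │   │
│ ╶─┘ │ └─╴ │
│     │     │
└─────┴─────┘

Finding longest simple path using DFS:
Start: (0, 0)
Longest path visits 17 cells
Path: A → right → right → right → right → right → down → down → left → down → left → down → down → right → right → up → up

Solution:

┌───────────┐
│A → → → → ↓│
│ ┌─┬─────┐ │
│ │ │     │↓│
│ │ └─┐ ┌─┘ │
│ │   │ │↓ ↲│
│ └─┐ │ ╵ ┌─┤
│   │ │↓ ↲│B│
├─╴ │ │ ┌─┘ │
│   │ │↓│  ↑│
│ ╶─┘ │ └─╴ │
│     │↳ → ↑│
└─────┴─────┘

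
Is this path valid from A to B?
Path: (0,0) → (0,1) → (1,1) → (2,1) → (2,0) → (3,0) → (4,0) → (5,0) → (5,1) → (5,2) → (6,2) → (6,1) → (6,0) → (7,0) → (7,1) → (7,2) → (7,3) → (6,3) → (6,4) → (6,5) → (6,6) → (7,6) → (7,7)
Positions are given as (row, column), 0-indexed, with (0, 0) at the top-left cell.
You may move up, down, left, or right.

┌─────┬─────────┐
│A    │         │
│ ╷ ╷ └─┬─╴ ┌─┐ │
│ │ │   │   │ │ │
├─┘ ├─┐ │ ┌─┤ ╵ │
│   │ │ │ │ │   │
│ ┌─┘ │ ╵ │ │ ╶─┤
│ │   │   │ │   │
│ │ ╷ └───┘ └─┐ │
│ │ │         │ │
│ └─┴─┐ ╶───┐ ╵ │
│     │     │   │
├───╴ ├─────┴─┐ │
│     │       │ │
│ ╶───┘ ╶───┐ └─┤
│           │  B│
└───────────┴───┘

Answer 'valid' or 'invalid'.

Checking path validity:
Result: All consecutive moves are passable.

valid

Correct solution:

┌─────┬─────────┐
│A ↓  │         │
│ ╷ ╷ └─┬─╴ ┌─┐ │
│ │↓│   │   │ │ │
├─┘ ├─┐ │ ┌─┤ ╵ │
│↓ ↲│ │ │ │ │   │
│ ┌─┘ │ ╵ │ │ ╶─┤
│↓│   │   │ │   │
│ │ ╷ └───┘ └─┐ │
│↓│ │         │ │
│ └─┴─┐ ╶───┐ ╵ │
│↳ → ↓│     │   │
├───╴ ├─────┴─┐ │
│↓ ← ↲│↱ → → ↓│ │
│ ╶───┘ ╶───┐ └─┤
│↳ → → ↑    │↳ B│
└───────────┴───┘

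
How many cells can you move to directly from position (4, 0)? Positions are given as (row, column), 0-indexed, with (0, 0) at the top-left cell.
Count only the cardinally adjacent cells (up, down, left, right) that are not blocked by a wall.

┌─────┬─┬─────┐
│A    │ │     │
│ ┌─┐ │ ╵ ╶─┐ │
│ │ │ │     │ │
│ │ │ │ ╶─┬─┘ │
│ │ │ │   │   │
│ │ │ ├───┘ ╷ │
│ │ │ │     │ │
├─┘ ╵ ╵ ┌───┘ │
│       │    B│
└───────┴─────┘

Checking passable neighbors of (4, 0):
Neighbors: (4, 1)
Count: 1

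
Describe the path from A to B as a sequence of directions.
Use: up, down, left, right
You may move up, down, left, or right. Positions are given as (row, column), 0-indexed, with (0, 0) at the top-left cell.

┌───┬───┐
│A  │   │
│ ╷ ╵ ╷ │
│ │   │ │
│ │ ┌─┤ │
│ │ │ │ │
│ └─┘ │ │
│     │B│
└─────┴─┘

Finding the path and converting it to directions:
Path through cells: (0,0) → (0,1) → (1,1) → (1,2) → (0,2) → (0,3) → (1,3) → (2,3) → (3,3)
Directions: right, down, right, up, right, down, down, down

Solution:

┌───┬───┐
│A ↓│↱ ↓│
│ ╷ ╵ ╷ │
│ │↳ ↑│↓│
│ │ ┌─┤ │
│ │ │ │↓│
│ └─┘ │ │
│     │B│
└─────┴─┘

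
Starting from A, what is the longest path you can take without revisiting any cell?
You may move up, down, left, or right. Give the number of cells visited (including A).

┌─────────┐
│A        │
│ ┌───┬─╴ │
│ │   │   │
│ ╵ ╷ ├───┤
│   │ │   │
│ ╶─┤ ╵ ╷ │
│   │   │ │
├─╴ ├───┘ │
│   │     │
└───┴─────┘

Finding longest simple path using DFS:
Start: (0, 0)
Longest path visits 15 cells
Path: A → down → down → right → up → right → down → down → right → up → right → down → down → left → left

Solution:

┌─────────┐
│A        │
│ ┌───┬─╴ │
│↓│↱ ↓│   │
│ ╵ ╷ ├───┤
│↳ ↑│↓│↱ ↓│
│ ╶─┤ ╵ ╷ │
│   │↳ ↑│↓│
├─╴ ├───┘ │
│   │B ← ↲│
└───┴─────┘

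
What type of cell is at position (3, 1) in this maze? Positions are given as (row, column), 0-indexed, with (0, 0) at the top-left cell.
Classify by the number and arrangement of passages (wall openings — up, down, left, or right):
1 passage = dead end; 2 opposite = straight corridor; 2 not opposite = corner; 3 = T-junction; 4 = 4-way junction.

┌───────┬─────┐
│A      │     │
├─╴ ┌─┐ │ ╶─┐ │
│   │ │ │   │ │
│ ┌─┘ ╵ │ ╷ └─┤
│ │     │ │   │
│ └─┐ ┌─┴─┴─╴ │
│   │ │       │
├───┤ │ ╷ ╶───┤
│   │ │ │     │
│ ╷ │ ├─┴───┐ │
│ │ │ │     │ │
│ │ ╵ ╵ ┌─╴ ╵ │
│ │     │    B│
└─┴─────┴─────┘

Checking cell at (3, 1):
Number of passages: 1
Cell type: dead end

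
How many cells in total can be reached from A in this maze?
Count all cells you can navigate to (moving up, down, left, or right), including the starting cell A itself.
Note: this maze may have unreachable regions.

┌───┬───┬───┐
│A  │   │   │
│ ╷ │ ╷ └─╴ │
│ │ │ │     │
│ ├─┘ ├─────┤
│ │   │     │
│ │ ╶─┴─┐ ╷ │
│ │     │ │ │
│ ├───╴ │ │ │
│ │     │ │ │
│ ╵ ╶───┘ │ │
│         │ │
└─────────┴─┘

Using BFS/flood-fill to find all reachable cells from A:
Maze size: 6 × 6 = 36 total cells
All cells are reachable — the maze is fully connected.
Reachable cells: 36

Reachable region (· marks reachable cells):

┌───┬───┬───┐
│A ·│· ·│· ·│
│ ╷ │ ╷ └─╴ │
│·│·│·│· · ·│
│ ├─┘ ├─────┤
│·│· ·│· · ·│
│ │ ╶─┴─┐ ╷ │
│·│· · ·│·│·│
│ ├───╴ │ │ │
│·│· · ·│·│·│
│ ╵ ╶───┘ │ │
│· · · · ·│·│
└─────────┴─┘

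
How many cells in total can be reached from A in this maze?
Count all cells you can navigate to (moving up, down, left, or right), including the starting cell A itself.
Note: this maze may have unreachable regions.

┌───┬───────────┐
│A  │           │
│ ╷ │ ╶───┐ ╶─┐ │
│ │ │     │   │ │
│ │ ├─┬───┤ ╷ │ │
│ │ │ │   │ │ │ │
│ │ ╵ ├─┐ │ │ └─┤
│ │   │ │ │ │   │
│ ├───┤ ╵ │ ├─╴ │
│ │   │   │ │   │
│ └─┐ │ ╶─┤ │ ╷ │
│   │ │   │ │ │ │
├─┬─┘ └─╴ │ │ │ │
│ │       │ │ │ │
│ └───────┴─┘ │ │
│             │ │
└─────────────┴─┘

Using BFS/flood-fill to find all reachable cells from A:
Maze size: 8 × 8 = 64 total cells
51 cell(s) are walled off and cannot be reached from A.
Reachable cells: 13

Reachable region (· marks reachable cells):

┌───┬───────────┐
│A ·│           │
│ ╷ │ ╶───┐ ╶─┐ │
│·│·│     │   │ │
│ │ ├─┬───┤ ╷ │ │
│·│·│·│   │ │ │ │
│ │ ╵ ├─┐ │ │ └─┤
│·│· ·│ │ │ │   │
│ ├───┤ ╵ │ ├─╴ │
│·│   │   │ │   │
│ └─┐ │ ╶─┤ │ ╷ │
│· ·│ │   │ │ │ │
├─┬─┘ └─╴ │ │ │ │
│ │       │ │ │ │
│ └───────┴─┘ │ │
│             │ │
└─────────────┴─┘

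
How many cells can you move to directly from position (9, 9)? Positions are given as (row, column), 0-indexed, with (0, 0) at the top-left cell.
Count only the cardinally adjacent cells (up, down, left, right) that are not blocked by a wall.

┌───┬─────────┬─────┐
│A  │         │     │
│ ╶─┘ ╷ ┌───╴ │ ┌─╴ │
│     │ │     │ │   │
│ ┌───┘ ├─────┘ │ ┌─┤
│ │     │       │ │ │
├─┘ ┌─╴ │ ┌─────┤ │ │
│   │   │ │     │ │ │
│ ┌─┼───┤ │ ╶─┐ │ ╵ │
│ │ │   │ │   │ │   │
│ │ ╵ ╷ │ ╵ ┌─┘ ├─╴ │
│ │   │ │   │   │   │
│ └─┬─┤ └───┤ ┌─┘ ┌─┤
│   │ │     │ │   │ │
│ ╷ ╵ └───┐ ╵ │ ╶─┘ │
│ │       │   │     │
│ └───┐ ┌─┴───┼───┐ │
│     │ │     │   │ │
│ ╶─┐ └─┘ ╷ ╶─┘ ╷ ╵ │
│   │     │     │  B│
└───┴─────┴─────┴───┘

Checking passable neighbors of (9, 9):
Neighbors: (8, 9), (9, 8)
Count: 2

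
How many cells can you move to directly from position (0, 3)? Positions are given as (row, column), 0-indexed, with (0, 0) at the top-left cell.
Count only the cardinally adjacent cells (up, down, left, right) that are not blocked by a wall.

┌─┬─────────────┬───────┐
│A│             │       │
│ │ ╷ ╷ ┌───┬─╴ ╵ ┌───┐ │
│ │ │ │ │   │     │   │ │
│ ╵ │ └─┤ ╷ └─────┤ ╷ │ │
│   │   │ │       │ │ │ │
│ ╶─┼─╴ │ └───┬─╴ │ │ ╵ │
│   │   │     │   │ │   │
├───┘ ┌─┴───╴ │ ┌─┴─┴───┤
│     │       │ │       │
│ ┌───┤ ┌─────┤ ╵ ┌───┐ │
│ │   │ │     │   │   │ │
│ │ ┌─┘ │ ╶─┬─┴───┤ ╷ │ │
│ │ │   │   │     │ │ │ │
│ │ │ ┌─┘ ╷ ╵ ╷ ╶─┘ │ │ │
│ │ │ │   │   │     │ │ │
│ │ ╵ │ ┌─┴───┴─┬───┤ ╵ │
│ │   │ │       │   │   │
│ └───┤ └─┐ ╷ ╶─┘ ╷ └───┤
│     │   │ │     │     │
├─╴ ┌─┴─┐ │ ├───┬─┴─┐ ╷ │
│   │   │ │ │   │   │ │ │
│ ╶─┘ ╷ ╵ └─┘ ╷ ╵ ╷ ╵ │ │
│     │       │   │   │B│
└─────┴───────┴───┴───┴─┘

Checking passable neighbors of (0, 3):
Neighbors: (1, 3), (0, 2), (0, 4)
Count: 3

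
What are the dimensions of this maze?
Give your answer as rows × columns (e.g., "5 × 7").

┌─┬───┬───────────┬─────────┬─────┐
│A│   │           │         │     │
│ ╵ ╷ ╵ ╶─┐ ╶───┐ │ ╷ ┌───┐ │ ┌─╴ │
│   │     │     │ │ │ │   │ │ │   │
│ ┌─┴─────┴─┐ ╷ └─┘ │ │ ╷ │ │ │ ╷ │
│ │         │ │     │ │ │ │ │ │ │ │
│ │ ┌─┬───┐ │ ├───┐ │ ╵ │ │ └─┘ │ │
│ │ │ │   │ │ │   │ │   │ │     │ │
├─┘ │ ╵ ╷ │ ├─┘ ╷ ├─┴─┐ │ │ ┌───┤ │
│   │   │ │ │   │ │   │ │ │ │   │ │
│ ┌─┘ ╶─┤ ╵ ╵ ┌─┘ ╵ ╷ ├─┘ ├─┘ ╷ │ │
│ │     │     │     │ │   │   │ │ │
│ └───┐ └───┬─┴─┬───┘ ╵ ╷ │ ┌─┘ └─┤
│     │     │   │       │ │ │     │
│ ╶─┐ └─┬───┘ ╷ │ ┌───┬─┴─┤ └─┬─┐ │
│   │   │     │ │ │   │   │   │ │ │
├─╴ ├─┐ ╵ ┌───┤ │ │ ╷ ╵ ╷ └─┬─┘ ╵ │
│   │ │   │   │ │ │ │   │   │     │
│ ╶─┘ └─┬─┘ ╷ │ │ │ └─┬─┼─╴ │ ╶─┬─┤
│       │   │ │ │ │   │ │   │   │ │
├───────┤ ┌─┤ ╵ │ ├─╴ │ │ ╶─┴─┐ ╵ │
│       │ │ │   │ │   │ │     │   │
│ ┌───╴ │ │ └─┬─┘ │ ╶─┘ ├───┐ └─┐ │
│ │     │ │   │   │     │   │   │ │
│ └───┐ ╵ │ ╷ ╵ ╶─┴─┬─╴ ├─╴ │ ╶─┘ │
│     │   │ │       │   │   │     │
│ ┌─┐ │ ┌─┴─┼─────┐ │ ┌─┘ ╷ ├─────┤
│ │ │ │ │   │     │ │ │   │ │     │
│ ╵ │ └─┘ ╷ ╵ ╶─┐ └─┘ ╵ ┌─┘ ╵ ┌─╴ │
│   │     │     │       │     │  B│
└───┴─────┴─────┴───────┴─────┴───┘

Counting the maze dimensions:
Rows (vertical): 15
Columns (horizontal): 17
Dimensions: 15 × 17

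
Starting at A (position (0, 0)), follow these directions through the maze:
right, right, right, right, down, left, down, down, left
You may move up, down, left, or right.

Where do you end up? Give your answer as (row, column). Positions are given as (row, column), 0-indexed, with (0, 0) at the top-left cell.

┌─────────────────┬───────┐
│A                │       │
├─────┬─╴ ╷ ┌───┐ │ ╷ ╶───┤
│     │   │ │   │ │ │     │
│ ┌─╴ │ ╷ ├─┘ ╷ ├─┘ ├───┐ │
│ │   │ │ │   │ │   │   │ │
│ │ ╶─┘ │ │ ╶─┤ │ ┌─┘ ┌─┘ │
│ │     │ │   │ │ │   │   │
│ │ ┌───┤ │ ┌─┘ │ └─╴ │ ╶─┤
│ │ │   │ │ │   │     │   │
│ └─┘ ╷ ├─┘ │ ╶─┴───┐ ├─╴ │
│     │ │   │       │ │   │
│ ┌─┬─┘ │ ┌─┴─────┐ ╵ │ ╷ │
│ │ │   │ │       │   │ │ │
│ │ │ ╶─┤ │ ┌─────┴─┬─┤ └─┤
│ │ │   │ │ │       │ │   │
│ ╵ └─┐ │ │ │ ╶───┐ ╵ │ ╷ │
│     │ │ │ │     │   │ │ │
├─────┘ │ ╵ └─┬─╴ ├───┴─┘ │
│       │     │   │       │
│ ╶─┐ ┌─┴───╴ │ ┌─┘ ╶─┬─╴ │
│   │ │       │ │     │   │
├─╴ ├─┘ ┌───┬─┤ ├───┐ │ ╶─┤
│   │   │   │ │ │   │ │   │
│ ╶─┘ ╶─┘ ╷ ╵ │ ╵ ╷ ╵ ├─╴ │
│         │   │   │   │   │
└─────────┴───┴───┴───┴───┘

Following directions step by step:
Start: (0, 0)
  right: (0, 0) → (0, 1)
  right: (0, 1) → (0, 2)
  right: (0, 2) → (0, 3)
  right: (0, 3) → (0, 4)
  down: (0, 4) → (1, 4)
  left: (1, 4) → (1, 3)
  down: (1, 3) → (2, 3)
  down: (2, 3) → (3, 3)
  left: (3, 3) → (3, 2)
Final position: (3, 2)

Path taken:

┌─────────────────┬───────┐
│A → → → ↓        │       │
├─────┬─╴ ╷ ┌───┐ │ ╷ ╶───┤
│     │↓ ↲│ │   │ │ │     │
│ ┌─╴ │ ╷ ├─┘ ╷ ├─┘ ├───┐ │
│ │   │↓│ │   │ │   │   │ │
│ │ ╶─┘ │ │ ╶─┤ │ ┌─┘ ┌─┘ │
│ │  B ↲│ │   │ │ │   │   │
│ │ ┌───┤ │ ┌─┘ │ └─╴ │ ╶─┤
│ │ │   │ │ │   │     │   │
│ └─┘ ╷ ├─┘ │ ╶─┴───┐ ├─╴ │
│     │ │   │       │ │   │
│ ┌─┬─┘ │ ┌─┴─────┐ ╵ │ ╷ │
│ │ │   │ │       │   │ │ │
│ │ │ ╶─┤ │ ┌─────┴─┬─┤ └─┤
│ │ │   │ │ │       │ │   │
│ ╵ └─┐ │ │ │ ╶───┐ ╵ │ ╷ │
│     │ │ │ │     │   │ │ │
├─────┘ │ ╵ └─┬─╴ ├───┴─┘ │
│       │     │   │       │
│ ╶─┐ ┌─┴───╴ │ ┌─┘ ╶─┬─╴ │
│   │ │       │ │     │   │
├─╴ ├─┘ ┌───┬─┤ ├───┐ │ ╶─┤
│   │   │   │ │ │   │ │   │
│ ╶─┘ ╶─┘ ╷ ╵ │ ╵ ╷ ╵ ├─╴ │
│         │   │   │   │   │
└─────────┴───┴───┴───┴───┘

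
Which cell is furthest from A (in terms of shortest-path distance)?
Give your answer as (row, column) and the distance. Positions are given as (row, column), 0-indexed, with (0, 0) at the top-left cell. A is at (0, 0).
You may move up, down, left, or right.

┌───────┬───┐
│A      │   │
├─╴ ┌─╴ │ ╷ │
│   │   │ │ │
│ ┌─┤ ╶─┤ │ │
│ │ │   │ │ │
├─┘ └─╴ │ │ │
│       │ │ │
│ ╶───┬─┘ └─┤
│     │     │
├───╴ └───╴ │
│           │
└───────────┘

Computing BFS distances from A to all cells:
Furthest cell: (3, 5)
Distance: 28 steps

Path from A to the furthest cell:

┌───────┬───┐
│A → → ↓│↱ ↓│
├─╴ ┌─╴ │ ╷ │
│   │↓ ↲│↑│↓│
│ ┌─┤ ╶─┤ │ │
│ │ │↳ ↓│↑│↓│
├─┘ └─╴ │ │ │
│↓ ← ← ↲│↑│B│
│ ╶───┬─┘ └─┤
│↳ → ↓│  ↑ ↰│
├───╴ └───╴ │
│    ↳ → → ↑│
└───────────┘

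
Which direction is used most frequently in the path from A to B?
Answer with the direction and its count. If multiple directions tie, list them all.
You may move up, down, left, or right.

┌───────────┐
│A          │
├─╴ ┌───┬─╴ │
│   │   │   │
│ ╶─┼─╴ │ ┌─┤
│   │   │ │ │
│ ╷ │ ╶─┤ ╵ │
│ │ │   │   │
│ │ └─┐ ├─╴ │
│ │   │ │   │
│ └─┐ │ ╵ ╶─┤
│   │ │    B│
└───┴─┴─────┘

Directions: right, right, right, right, right, down, left, down, down, right, down, left, down, right
Counts: {'right': 7, 'down': 5, 'left': 2}
Most common: right (7 times)

Solution:

┌───────────┐
│A → → → → ↓│
├─╴ ┌───┬─╴ │
│   │   │↓ ↲│
│ ╶─┼─╴ │ ┌─┤
│   │   │↓│ │
│ ╷ │ ╶─┤ ╵ │
│ │ │   │↳ ↓│
│ │ └─┐ ├─╴ │
│ │   │ │↓ ↲│
│ └─┐ │ ╵ ╶─┤
│   │ │  ↳ B│
└───┴─┴─────┘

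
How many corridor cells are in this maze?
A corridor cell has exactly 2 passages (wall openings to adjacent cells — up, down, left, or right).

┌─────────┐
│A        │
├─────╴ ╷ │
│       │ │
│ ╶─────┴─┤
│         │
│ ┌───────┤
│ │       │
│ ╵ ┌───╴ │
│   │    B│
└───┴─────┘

Counting cells with exactly 2 passages:
Total corridor cells: 19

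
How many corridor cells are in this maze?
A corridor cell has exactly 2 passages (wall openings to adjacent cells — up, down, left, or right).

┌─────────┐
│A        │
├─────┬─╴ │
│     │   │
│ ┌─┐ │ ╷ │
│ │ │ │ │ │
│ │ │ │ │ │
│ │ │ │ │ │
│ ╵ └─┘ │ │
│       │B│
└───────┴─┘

Counting cells with exactly 2 passages:
Total corridor cells: 19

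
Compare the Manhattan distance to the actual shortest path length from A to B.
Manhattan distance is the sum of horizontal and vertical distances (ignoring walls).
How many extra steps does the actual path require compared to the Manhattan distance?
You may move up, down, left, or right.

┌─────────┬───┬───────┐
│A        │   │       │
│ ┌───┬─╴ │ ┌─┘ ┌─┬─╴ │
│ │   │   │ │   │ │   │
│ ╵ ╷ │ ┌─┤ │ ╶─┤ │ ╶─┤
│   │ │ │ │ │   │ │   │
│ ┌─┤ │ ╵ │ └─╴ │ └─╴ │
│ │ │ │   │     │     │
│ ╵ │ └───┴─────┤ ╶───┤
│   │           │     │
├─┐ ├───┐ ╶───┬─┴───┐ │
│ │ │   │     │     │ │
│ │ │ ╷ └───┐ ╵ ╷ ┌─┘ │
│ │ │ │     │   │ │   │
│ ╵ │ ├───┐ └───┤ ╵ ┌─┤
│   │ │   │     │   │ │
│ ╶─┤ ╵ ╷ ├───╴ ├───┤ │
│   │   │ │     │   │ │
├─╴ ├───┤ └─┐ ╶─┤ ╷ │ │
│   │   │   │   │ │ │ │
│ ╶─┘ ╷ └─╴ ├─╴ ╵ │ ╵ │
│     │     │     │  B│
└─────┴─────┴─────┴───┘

Manhattan distance: |10 - 0| + |10 - 0| = 20
Actual path length: 50
Extra steps: 50 - 20 = 30

Solution:

┌─────────┬───┬───────┐
│A        │   │       │
│ ┌───┬─╴ │ ┌─┘ ┌─┬─╴ │
│↓│   │   │ │   │ │   │
│ ╵ ╷ │ ┌─┤ │ ╶─┤ │ ╶─┤
│↓  │ │ │ │ │   │ │   │
│ ┌─┤ │ ╵ │ └─╴ │ └─╴ │
│↓│ │ │   │     │     │
│ ╵ │ └───┴─────┤ ╶───┤
│↳ ↓│           │     │
├─┐ ├───┐ ╶───┬─┴───┐ │
│ │↓│↱ ↓│     │     │ │
│ │ │ ╷ └───┐ ╵ ╷ ┌─┘ │
│ │↓│↑│↳ → ↓│   │ │   │
│ ╵ │ ├───┐ └───┤ ╵ ┌─┤
│↓ ↲│↑│↓ ↰│↳ → ↓│   │ │
│ ╶─┤ ╵ ╷ ├───╴ ├───┤ │
│↳ ↓│↑ ↲│↑│  ↓ ↲│↱ ↓│ │
├─╴ ├───┤ └─┐ ╶─┤ ╷ │ │
│↓ ↲│↱ ↓│↑ ↰│↳ ↓│↑│↓│ │
│ ╶─┘ ╷ └─╴ ├─╴ ╵ │ ╵ │
│↳ → ↑│↳ → ↑│  ↳ ↑│↳ B│
└─────┴─────┴─────┴───┘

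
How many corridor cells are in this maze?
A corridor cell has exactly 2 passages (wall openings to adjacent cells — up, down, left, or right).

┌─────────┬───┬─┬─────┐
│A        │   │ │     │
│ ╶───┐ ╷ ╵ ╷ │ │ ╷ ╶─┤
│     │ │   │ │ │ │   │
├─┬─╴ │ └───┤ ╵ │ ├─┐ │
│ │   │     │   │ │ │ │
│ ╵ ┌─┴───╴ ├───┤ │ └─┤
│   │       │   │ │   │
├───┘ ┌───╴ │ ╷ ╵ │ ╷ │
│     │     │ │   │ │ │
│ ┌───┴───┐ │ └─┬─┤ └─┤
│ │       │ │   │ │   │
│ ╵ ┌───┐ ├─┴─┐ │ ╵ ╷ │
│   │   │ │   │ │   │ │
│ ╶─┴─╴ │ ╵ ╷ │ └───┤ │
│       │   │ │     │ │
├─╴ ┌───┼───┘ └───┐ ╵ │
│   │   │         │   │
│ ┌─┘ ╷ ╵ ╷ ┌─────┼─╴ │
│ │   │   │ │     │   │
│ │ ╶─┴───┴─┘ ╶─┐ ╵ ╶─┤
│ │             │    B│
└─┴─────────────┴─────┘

Counting cells with exactly 2 passages:
Total corridor cells: 93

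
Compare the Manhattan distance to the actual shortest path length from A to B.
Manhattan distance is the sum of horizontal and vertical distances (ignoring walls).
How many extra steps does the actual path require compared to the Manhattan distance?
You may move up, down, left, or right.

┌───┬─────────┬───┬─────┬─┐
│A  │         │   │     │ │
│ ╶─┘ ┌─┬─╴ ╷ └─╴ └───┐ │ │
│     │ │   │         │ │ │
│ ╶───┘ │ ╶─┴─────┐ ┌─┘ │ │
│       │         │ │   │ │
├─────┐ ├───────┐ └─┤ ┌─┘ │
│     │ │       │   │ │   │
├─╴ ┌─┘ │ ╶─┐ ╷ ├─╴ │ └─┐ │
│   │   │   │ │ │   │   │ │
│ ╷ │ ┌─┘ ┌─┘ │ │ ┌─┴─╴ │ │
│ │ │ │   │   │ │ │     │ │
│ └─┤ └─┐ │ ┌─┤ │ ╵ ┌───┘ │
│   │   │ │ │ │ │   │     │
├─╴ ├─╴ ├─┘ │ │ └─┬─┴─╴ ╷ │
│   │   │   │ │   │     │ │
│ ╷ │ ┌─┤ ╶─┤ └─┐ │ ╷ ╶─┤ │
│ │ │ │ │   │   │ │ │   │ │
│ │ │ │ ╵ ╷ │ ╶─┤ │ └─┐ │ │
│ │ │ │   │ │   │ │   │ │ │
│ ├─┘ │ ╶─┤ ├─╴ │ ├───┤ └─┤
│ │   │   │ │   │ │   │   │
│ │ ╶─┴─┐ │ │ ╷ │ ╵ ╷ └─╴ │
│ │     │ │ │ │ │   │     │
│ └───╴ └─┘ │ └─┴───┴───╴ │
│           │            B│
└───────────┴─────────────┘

Manhattan distance: |12 - 0| + |12 - 0| = 24
Actual path length: 52
Extra steps: 52 - 24 = 28

Solution:

┌───┬─────────┬───┬─────┬─┐
│A  │         │   │     │ │
│ ╶─┘ ┌─┬─╴ ╷ └─╴ └───┐ │ │
│↓    │ │   │         │ │ │
│ ╶───┘ │ ╶─┴─────┐ ┌─┘ │ │
│↳ → → ↓│         │ │   │ │
├─────┐ ├───────┐ └─┤ ┌─┘ │
│     │↓│    ↱ ↓│   │ │   │
├─╴ ┌─┘ │ ╶─┐ ╷ ├─╴ │ └─┐ │
│   │↓ ↲│   │↑│↓│   │   │ │
│ ╷ │ ┌─┘ ┌─┘ │ │ ┌─┴─╴ │ │
│ │ │↓│   │↱ ↑│↓│ │     │ │
│ └─┤ └─┐ │ ┌─┤ │ ╵ ┌───┘ │
│   │↳ ↓│ │↑│ │↓│   │     │
├─╴ ├─╴ ├─┘ │ │ └─┬─┴─╴ ╷ │
│   │↓ ↲│↱ ↑│ │↳ ↓│     │ │
│ ╷ │ ┌─┤ ╶─┤ └─┐ │ ╷ ╶─┤ │
│ │ │↓│ │↑ ↰│   │↓│ │   │ │
│ │ │ │ ╵ ╷ │ ╶─┤ │ └─┐ │ │
│ │ │↓│   │↑│   │↓│   │ │ │
│ ├─┘ │ ╶─┤ ├─╴ │ ├───┤ └─┤
│ │↓ ↲│   │↑│   │↓│↱ ↓│   │
│ │ ╶─┴─┐ │ │ ╷ │ ╵ ╷ └─╴ │
│ │↳ → ↓│ │↑│ │ │↳ ↑│↳ → ↓│
│ └───╴ └─┘ │ └─┴───┴───╴ │
│      ↳ → ↑│            B│
└───────────┴─────────────┘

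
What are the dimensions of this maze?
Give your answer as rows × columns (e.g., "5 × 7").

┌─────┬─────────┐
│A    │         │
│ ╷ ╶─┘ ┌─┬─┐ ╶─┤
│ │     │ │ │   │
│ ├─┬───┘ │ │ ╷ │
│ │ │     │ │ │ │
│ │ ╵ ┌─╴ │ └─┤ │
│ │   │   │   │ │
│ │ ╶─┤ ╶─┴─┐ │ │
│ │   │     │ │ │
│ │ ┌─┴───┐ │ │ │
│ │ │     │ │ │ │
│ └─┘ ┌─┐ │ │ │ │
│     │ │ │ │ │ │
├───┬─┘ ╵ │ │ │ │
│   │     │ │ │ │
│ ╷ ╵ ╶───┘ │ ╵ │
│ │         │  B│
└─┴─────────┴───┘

Counting the maze dimensions:
Rows (vertical): 9
Columns (horizontal): 8
Dimensions: 9 × 8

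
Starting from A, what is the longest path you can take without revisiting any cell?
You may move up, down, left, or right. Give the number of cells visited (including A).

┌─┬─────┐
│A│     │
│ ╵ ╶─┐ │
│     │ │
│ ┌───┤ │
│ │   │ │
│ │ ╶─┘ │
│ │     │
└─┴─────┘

Finding longest simple path using DFS:
Start: (0, 0)
Longest path visits 13 cells
Path: A → down → right → up → right → right → down → down → down → left → left → up → right

Solution:

┌─┬─────┐
│A│↱ → ↓│
│ ╵ ╶─┐ │
│↳ ↑  │↓│
│ ┌───┤ │
│ │↱ B│↓│
│ │ ╶─┘ │
│ │↑ ← ↲│
└─┴─────┘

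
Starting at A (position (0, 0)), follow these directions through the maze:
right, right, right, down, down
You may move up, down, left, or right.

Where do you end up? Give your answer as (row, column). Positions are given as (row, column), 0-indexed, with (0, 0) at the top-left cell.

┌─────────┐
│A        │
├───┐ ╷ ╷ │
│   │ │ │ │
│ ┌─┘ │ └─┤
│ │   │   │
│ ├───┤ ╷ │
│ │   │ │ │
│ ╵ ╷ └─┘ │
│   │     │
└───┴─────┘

Following directions step by step:
Start: (0, 0)
  right: (0, 0) → (0, 1)
  right: (0, 1) → (0, 2)
  right: (0, 2) → (0, 3)
  down: (0, 3) → (1, 3)
  down: (1, 3) → (2, 3)
Final position: (2, 3)

Path taken:

┌─────────┐
│A → → ↓  │
├───┐ ╷ ╷ │
│   │ │↓│ │
│ ┌─┘ │ └─┤
│ │   │B  │
│ ├───┤ ╷ │
│ │   │ │ │
│ ╵ ╷ └─┘ │
│   │     │
└───┴─────┘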